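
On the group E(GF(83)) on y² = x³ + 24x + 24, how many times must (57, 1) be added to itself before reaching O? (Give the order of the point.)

2P: tangent at (57, 1): λ = (3·57² + 24)/(2·1) ≡ 60/2. 2⁻¹ ≡ 42 (mod 83), so λ ≡ 60·42 ≡ 30.
  x = λ² - 57 - 57 = 900 - 114 ≡ 39; y = λ·(57 - 39) - 1 ≡ 41. → (39, 41)
3P: (39, 41) + (57, 1). λ = (1 - 41)/(57 - 39) ≡ 43/18 mod 83. 18⁻¹ ≡ 60 (mod 83), so λ ≡ 7.
  x = λ² - 39 - 57 = 49 - 96 ≡ 36; y = λ·(39 - 36) - 41 ≡ 63. → (36, 63)
4P: (36, 63) + (57, 1). λ = (1 - 63)/(57 - 36) ≡ 21/21 mod 83. 21⁻¹ ≡ 4 (mod 83) since 21·4 = 84 ≡ 1, so λ ≡ 1.
  x = λ² - 36 - 57 = 1 - 93 ≡ 74; y = λ·(36 - 74) - 63 ≡ 65. → (74, 65)
5P: (74, 65) + (57, 1). λ = (1 - 65)/(57 - 74) ≡ 19/66 mod 83. 66⁻¹ ≡ 39 (mod 83), so λ ≡ 77.
  x = λ² - 74 - 57 = 5929 - 131 ≡ 71; y = λ·(74 - 71) - 65 ≡ 0. → (71, 0)
6P: (71, 0) + (57, 1). λ = (1 - 0)/(57 - 71) ≡ 1/69 mod 83. 69⁻¹ ≡ 77 (mod 83), so λ ≡ 77.
  x = λ² - 71 - 57 = 5929 - 128 ≡ 74; y = λ·(71 - 74) - 0 ≡ 18. → (74, 18)
7P: (74, 18) + (57, 1). λ = (1 - 18)/(57 - 74) ≡ 66/66 mod 83. 66⁻¹ ≡ 39 (mod 83), so λ ≡ 1.
  x = λ² - 74 - 57 = 1 - 131 ≡ 36; y = λ·(74 - 36) - 18 ≡ 20. → (36, 20)
8P: (36, 20) + (57, 1). λ = (1 - 20)/(57 - 36) ≡ 64/21 mod 83. 21⁻¹ ≡ 4 (mod 83), so λ ≡ 7.
  x = λ² - 36 - 57 = 49 - 93 ≡ 39; y = λ·(36 - 39) - 20 ≡ 42. → (39, 42)
9P: (39, 42) + (57, 1). λ = (1 - 42)/(57 - 39) ≡ 42/18 mod 83. 18⁻¹ ≡ 60 (mod 83), so λ ≡ 30.
  x = λ² - 39 - 57 = 900 - 96 ≡ 57; y = λ·(39 - 57) - 42 ≡ 82. → (57, 82)
10P: (57, 82) + (57, 1): same x and y₁ ≡ -y₂, so the sum is O.
10P = O, so the order is 10.

10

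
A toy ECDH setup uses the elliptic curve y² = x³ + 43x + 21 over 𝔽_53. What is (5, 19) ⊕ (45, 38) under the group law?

(5, 19) + (45, 38). λ = (38 - 19)/(45 - 5) ≡ 19/40 mod 53. 40⁻¹ ≡ 4 (mod 53) since 40·4 = 160 ≡ 1, so λ ≡ 23.
  x = λ² - 5 - 45 = 529 - 50 ≡ 2; y = λ·(5 - 2) - 19 ≡ 50. → (2, 50)

(2, 50)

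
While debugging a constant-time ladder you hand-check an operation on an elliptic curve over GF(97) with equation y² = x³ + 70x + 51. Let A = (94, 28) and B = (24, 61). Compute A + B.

(94, 28) + (24, 61). λ = (61 - 28)/(24 - 94) ≡ 33/27 mod 97. 27⁻¹ ≡ 18 (mod 97), so λ ≡ 12.
  x = λ² - 94 - 24 = 144 - 118 ≡ 26; y = λ·(94 - 26) - 28 ≡ 12. → (26, 12)

(26, 12)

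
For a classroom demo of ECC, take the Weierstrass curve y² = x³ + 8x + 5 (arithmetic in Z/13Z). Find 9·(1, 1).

Write Q = (1, 1).
Double-and-add on 9 = (1001)₂. Start with Q = (1, 1) for the leading 1-bit.
double: tangent at (1, 1): λ = (3·1² + 8)/(2·1) ≡ 11/2. 2⁻¹ ≡ 7 (mod 13), so λ ≡ 11·7 ≡ 12.
  x = λ² - 1 - 1 = 144 - 2 ≡ 12; y = λ·(1 - 12) - 1 ≡ 10. → (12, 10)
double: tangent at (12, 10): λ = (3·12² + 8)/(2·10) ≡ 11/7. 7⁻¹ ≡ 2 (mod 13) since 7·2 = 14 ≡ 1, so λ ≡ 11·2 ≡ 9.
  x = λ² - 12 - 12 = 81 - 24 ≡ 5; y = λ·(12 - 5) - 10 ≡ 1. → (5, 1)
double: tangent at (5, 1): λ = (3·5² + 8)/(2·1) ≡ 5/2. 2⁻¹ ≡ 7 (mod 13) since 2·7 = 14 ≡ 1, so λ ≡ 5·7 ≡ 9.
  x = λ² - 5 - 5 = 81 - 10 ≡ 6; y = λ·(5 - 6) - 1 ≡ 3. → (6, 3)
add Q: (6, 3) + (1, 1). λ = (1 - 3)/(1 - 6) ≡ 11/8 mod 13. 8⁻¹ ≡ 5 (mod 13) since 8·5 = 40 ≡ 1, so λ ≡ 3.
  x = λ² - 6 - 1 = 9 - 7 ≡ 2; y = λ·(6 - 2) - 3 ≡ 9. → (2, 9)

(2, 9)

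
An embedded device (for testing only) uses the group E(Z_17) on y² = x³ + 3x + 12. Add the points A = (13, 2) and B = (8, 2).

(13, 15)

(13, 2) + (8, 2). λ = (2 - 2)/(8 - 13) ≡ 0/12 mod 17. 12⁻¹ ≡ 10 (mod 17), so λ ≡ 0.
  x = λ² - 13 - 8 = 0 - 21 ≡ 13; y = λ·(13 - 13) - 2 ≡ 15. → (13, 15)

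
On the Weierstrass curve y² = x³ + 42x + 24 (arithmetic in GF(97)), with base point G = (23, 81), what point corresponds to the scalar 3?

Repeated addition: build up to 3G.
2G: tangent at (23, 81): λ = (3·23² + 42)/(2·81) ≡ 77/65. 65⁻¹ ≡ 3 (mod 97) since 65·3 = 195 ≡ 1, so λ ≡ 77·3 ≡ 37.
  x = λ² - 23 - 23 = 1369 - 46 ≡ 62; y = λ·(23 - 62) - 81 ≡ 28. → (62, 28)
3G: (62, 28) + (23, 81). λ = (81 - 28)/(23 - 62) ≡ 53/58 mod 97. 58⁻¹ ≡ 92 (mod 97), so λ ≡ 26.
  x = λ² - 62 - 23 = 676 - 85 ≡ 9; y = λ·(62 - 9) - 28 ≡ 89. → (9, 89)

(9, 89)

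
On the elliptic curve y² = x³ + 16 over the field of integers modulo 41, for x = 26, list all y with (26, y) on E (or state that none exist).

none

x³ + 0x + 16 = 17592 ≡ 3 (mod 41).
3 is a non-residue mod 41; no y exists.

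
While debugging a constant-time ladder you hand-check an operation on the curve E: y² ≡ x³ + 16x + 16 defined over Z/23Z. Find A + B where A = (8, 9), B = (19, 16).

(8, 14)

(8, 9) + (19, 16). λ = (16 - 9)/(19 - 8) ≡ 7/11 mod 23. 11⁻¹ ≡ 21 (mod 23) since 11·21 = 231 ≡ 1, so λ ≡ 9.
  x = λ² - 8 - 19 = 81 - 27 ≡ 8; y = λ·(8 - 8) - 9 ≡ 14. → (8, 14)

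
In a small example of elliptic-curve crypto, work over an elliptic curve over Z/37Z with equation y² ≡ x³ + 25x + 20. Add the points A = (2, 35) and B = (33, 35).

(2, 2)

(2, 35) + (33, 35). λ = (35 - 35)/(33 - 2) ≡ 0/31 mod 37. 31⁻¹ ≡ 6 (mod 37) since 31·6 = 186 ≡ 1, so λ ≡ 0.
  x = λ² - 2 - 33 = 0 - 35 ≡ 2; y = λ·(2 - 2) - 35 ≡ 2. → (2, 2)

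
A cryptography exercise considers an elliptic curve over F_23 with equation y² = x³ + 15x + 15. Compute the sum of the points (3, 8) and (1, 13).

(8, 16)

(3, 8) + (1, 13). λ = (13 - 8)/(1 - 3) ≡ 5/21 mod 23. 21⁻¹ ≡ 11 (mod 23), so λ ≡ 9.
  x = λ² - 3 - 1 = 81 - 4 ≡ 8; y = λ·(3 - 8) - 8 ≡ 16. → (8, 16)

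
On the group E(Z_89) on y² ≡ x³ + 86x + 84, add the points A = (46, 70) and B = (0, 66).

(46, 70) + (0, 66). λ = (66 - 70)/(0 - 46) ≡ 85/43 mod 89. 43⁻¹ ≡ 29 (mod 89), so λ ≡ 62.
  x = λ² - 46 - 0 = 3844 - 46 ≡ 60; y = λ·(46 - 60) - 70 ≡ 41. → (60, 41)

(60, 41)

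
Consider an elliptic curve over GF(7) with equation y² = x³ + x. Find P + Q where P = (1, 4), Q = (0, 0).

(1, 4) + (0, 0). λ = (0 - 4)/(0 - 1) ≡ 3/6 mod 7. 6⁻¹ ≡ 6 (mod 7), so λ ≡ 4.
  x = λ² - 1 - 0 = 16 - 1 ≡ 1; y = λ·(1 - 1) - 4 ≡ 3. → (1, 3)

(1, 3)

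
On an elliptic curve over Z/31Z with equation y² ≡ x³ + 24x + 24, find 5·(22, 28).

Write P = (22, 28).
Double-and-add on 5 = (101)₂. Start with P = (22, 28) for the leading 1-bit.
double: tangent at (22, 28): λ = (3·22² + 24)/(2·28) ≡ 19/25. 25⁻¹ ≡ 5 (mod 31) since 25·5 = 125 ≡ 1, so λ ≡ 19·5 ≡ 2.
  x = λ² - 22 - 22 = 4 - 44 ≡ 22; y = λ·(22 - 22) - 28 ≡ 3. → (22, 3)
double: tangent at (22, 3): λ = (3·22² + 24)/(2·3) ≡ 19/6. 6⁻¹ ≡ 26 (mod 31) since 6·26 = 156 ≡ 1, so λ ≡ 19·26 ≡ 29.
  x = λ² - 22 - 22 = 841 - 44 ≡ 22; y = λ·(22 - 22) - 3 ≡ 28. → (22, 28)
add P: tangent at (22, 28): λ = (3·22² + 24)/(2·28) ≡ 19/25. 25⁻¹ ≡ 5 (mod 31) since 25·5 = 125 ≡ 1, so λ ≡ 19·5 ≡ 2.
  x = λ² - 22 - 22 = 4 - 44 ≡ 22; y = λ·(22 - 22) - 28 ≡ 3. → (22, 3)

(22, 3)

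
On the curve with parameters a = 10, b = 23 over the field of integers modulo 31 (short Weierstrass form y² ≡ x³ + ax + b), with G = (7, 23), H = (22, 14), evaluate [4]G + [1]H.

First 4G:
Double-and-add on 4 = (100)₂. Start with G = (7, 23) for the leading 1-bit.
double: tangent at (7, 23): λ = (3·7² + 10)/(2·23) ≡ 2/15. 15⁻¹ ≡ 29 (mod 31), so λ ≡ 2·29 ≡ 27.
  x = λ² - 7 - 7 = 729 - 14 ≡ 2; y = λ·(7 - 2) - 23 ≡ 19. → (2, 19)
double: tangent at (2, 19): λ = (3·2² + 10)/(2·19) ≡ 22/7. 7⁻¹ ≡ 9 (mod 31) since 7·9 = 63 ≡ 1, so λ ≡ 22·9 ≡ 12.
  x = λ² - 2 - 2 = 144 - 4 ≡ 16; y = λ·(2 - 16) - 19 ≡ 30. → (16, 30)
4G = (16, 30).
Finally 4G + H:
(16, 30) + (22, 14). λ = (14 - 30)/(22 - 16) ≡ 15/6 mod 31. 6⁻¹ ≡ 26 (mod 31), so λ ≡ 18.
  x = λ² - 16 - 22 = 324 - 38 ≡ 7; y = λ·(16 - 7) - 30 ≡ 8. → (7, 8)

(7, 8)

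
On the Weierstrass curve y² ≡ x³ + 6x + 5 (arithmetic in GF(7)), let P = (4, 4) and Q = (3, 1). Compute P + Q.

(4, 4) + (3, 1). λ = (1 - 4)/(3 - 4) ≡ 4/6 mod 7. 6⁻¹ ≡ 6 (mod 7), so λ ≡ 3.
  x = λ² - 4 - 3 = 9 - 7 ≡ 2; y = λ·(4 - 2) - 4 ≡ 2. → (2, 2)

(2, 2)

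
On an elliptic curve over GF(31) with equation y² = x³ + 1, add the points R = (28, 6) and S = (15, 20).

(2, 28)

(28, 6) + (15, 20). λ = (20 - 6)/(15 - 28) ≡ 14/18 mod 31. 18⁻¹ ≡ 19 (mod 31), so λ ≡ 18.
  x = λ² - 28 - 15 = 324 - 43 ≡ 2; y = λ·(28 - 2) - 6 ≡ 28. → (2, 28)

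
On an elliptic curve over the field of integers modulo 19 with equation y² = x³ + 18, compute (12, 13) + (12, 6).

O

The two points share x = 12 and their y-coordinates satisfy 13 + 6 ≡ 0 (mod 19), so they are inverses. Their sum is O.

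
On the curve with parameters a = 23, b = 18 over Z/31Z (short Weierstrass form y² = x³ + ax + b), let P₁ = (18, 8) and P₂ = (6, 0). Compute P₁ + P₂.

(18, 8) + (6, 0). λ = (0 - 8)/(6 - 18) ≡ 23/19 mod 31. 19⁻¹ ≡ 18 (mod 31), so λ ≡ 11.
  x = λ² - 18 - 6 = 121 - 24 ≡ 4; y = λ·(18 - 4) - 8 ≡ 22. → (4, 22)

(4, 22)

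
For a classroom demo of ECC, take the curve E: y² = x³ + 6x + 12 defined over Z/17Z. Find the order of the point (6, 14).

7

2P: tangent at (6, 14): λ = (3·6² + 6)/(2·14) ≡ 12/11. 11⁻¹ ≡ 14 (mod 17), so λ ≡ 12·14 ≡ 15.
  x = λ² - 6 - 6 = 225 - 12 ≡ 9; y = λ·(6 - 9) - 14 ≡ 9. → (9, 9)
3P: (9, 9) + (6, 14). λ = (14 - 9)/(6 - 9) ≡ 5/14 mod 17. 14⁻¹ ≡ 11 (mod 17) since 14·11 = 154 ≡ 1, so λ ≡ 4.
  x = λ² - 9 - 6 = 16 - 15 ≡ 1; y = λ·(9 - 1) - 9 ≡ 6. → (1, 6)
4P: (1, 6) + (6, 14). λ = (14 - 6)/(6 - 1) ≡ 8/5 mod 17. 5⁻¹ ≡ 7 (mod 17) since 5·7 = 35 ≡ 1, so λ ≡ 5.
  x = λ² - 1 - 6 = 25 - 7 ≡ 1; y = λ·(1 - 1) - 6 ≡ 11. → (1, 11)
5P: (1, 11) + (6, 14). λ = (14 - 11)/(6 - 1) ≡ 3/5 mod 17. 5⁻¹ ≡ 7 (mod 17), so λ ≡ 4.
  x = λ² - 1 - 6 = 16 - 7 ≡ 9; y = λ·(1 - 9) - 11 ≡ 8. → (9, 8)
6P: (9, 8) + (6, 14). λ = (14 - 8)/(6 - 9) ≡ 6/14 mod 17. 14⁻¹ ≡ 11 (mod 17) since 14·11 = 154 ≡ 1, so λ ≡ 15.
  x = λ² - 9 - 6 = 225 - 15 ≡ 6; y = λ·(9 - 6) - 8 ≡ 3. → (6, 3)
7P: (6, 3) + (6, 14): same x and y₁ ≡ -y₂, so the sum is 𝒪.
7P = 𝒪, so the order is 7.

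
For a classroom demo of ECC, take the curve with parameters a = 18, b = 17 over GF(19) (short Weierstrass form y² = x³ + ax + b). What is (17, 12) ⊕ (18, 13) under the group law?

(17, 12) + (18, 13). λ = (13 - 12)/(18 - 17) ≡ 1/1 mod 19. 1⁻¹ ≡ 1 (mod 19) since 1·1 = 1 ≡ 1, so λ ≡ 1.
  x = λ² - 17 - 18 = 1 - 35 ≡ 4; y = λ·(17 - 4) - 12 ≡ 1. → (4, 1)

(4, 1)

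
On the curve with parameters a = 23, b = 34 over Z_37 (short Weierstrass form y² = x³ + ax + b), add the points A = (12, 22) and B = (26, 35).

(11, 8)

(12, 22) + (26, 35). λ = (35 - 22)/(26 - 12) ≡ 13/14 mod 37. 14⁻¹ ≡ 8 (mod 37) since 14·8 = 112 ≡ 1, so λ ≡ 30.
  x = λ² - 12 - 26 = 900 - 38 ≡ 11; y = λ·(12 - 11) - 22 ≡ 8. → (11, 8)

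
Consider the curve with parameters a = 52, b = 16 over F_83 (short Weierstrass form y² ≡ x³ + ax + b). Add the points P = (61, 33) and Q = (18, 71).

(61, 33) + (18, 71). λ = (71 - 33)/(18 - 61) ≡ 38/40 mod 83. 40⁻¹ ≡ 27 (mod 83) since 40·27 = 1080 ≡ 1, so λ ≡ 30.
  x = λ² - 61 - 18 = 900 - 79 ≡ 74; y = λ·(61 - 74) - 33 ≡ 75. → (74, 75)

(74, 75)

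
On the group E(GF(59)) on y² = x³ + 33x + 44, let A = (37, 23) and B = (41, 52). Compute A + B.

(37, 23) + (41, 52). λ = (52 - 23)/(41 - 37) ≡ 29/4 mod 59. 4⁻¹ ≡ 15 (mod 59), so λ ≡ 22.
  x = λ² - 37 - 41 = 484 - 78 ≡ 52; y = λ·(37 - 52) - 23 ≡ 1. → (52, 1)

(52, 1)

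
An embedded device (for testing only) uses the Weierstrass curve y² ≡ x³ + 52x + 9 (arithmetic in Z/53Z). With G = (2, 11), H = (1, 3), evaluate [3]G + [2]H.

(18, 24)

First 3G:
Repeated addition: build up to 3G.
2G: tangent at (2, 11): λ = (3·2² + 52)/(2·11) ≡ 11/22. 22⁻¹ ≡ 41 (mod 53), so λ ≡ 11·41 ≡ 27.
  x = λ² - 2 - 2 = 729 - 4 ≡ 36; y = λ·(2 - 36) - 11 ≡ 25. → (36, 25)
3G: (36, 25) + (2, 11). λ = (11 - 25)/(2 - 36) ≡ 39/19 mod 53. 19⁻¹ ≡ 14 (mod 53), so λ ≡ 16.
  x = λ² - 36 - 2 = 256 - 38 ≡ 6; y = λ·(36 - 6) - 25 ≡ 31. → (6, 31)
3G = (6, 31).
Next 2H:
Repeated addition: build up to 2H.
2H: tangent at (1, 3): λ = (3·1² + 52)/(2·3) ≡ 2/6. 6⁻¹ ≡ 9 (mod 53), so λ ≡ 2·9 ≡ 18.
  x = λ² - 1 - 1 = 324 - 2 ≡ 4; y = λ·(1 - 4) - 3 ≡ 49. → (4, 49)
2H = (4, 49).
Finally 3G + 2H:
(6, 31) + (4, 49). λ = (49 - 31)/(4 - 6) ≡ 18/51 mod 53. 51⁻¹ ≡ 26 (mod 53), so λ ≡ 44.
  x = λ² - 6 - 4 = 1936 - 10 ≡ 18; y = λ·(6 - 18) - 31 ≡ 24. → (18, 24)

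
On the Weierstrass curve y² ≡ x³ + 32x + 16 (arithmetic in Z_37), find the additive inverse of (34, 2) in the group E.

-(34, 2) = (34, -2 mod 37) = (34, 35).

(34, 35)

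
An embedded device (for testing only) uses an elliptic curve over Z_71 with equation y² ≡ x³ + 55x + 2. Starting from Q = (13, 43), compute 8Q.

Repeated addition: build up to 8Q.
2Q: tangent at (13, 43): λ = (3·13² + 55)/(2·43) ≡ 65/15. 15⁻¹ ≡ 19 (mod 71) since 15·19 = 285 ≡ 1, so λ ≡ 65·19 ≡ 28.
  x = λ² - 13 - 13 = 784 - 26 ≡ 48; y = λ·(13 - 48) - 43 ≡ 42. → (48, 42)
3Q: (48, 42) + (13, 43). λ = (43 - 42)/(13 - 48) ≡ 1/36 mod 71. 36⁻¹ ≡ 2 (mod 71) since 36·2 = 72 ≡ 1, so λ ≡ 2.
  x = λ² - 48 - 13 = 4 - 61 ≡ 14; y = λ·(48 - 14) - 42 ≡ 26. → (14, 26)
4Q: (14, 26) + (13, 43). λ = (43 - 26)/(13 - 14) ≡ 17/70 mod 71. 70⁻¹ ≡ 70 (mod 71), so λ ≡ 54.
  x = λ² - 14 - 13 = 2916 - 27 ≡ 49; y = λ·(14 - 49) - 26 ≡ 1. → (49, 1)
5Q: (49, 1) + (13, 43). λ = (43 - 1)/(13 - 49) ≡ 42/35 mod 71. 35⁻¹ ≡ 69 (mod 71) since 35·69 = 2415 ≡ 1, so λ ≡ 58.
  x = λ² - 49 - 13 = 3364 - 62 ≡ 36; y = λ·(49 - 36) - 1 ≡ 43. → (36, 43)
6Q: (36, 43) + (13, 43). λ = (43 - 43)/(13 - 36) ≡ 0/48 mod 71. 48⁻¹ ≡ 37 (mod 71), so λ ≡ 0.
  x = λ² - 36 - 13 = 0 - 49 ≡ 22; y = λ·(36 - 22) - 43 ≡ 28. → (22, 28)
7Q: (22, 28) + (13, 43). λ = (43 - 28)/(13 - 22) ≡ 15/62 mod 71. 62⁻¹ ≡ 63 (mod 71), so λ ≡ 22.
  x = λ² - 22 - 13 = 484 - 35 ≡ 23; y = λ·(22 - 23) - 28 ≡ 21. → (23, 21)
8Q: (23, 21) + (13, 43). λ = (43 - 21)/(13 - 23) ≡ 22/61 mod 71. 61⁻¹ ≡ 7 (mod 71) since 61·7 = 427 ≡ 1, so λ ≡ 12.
  x = λ² - 23 - 13 = 144 - 36 ≡ 37; y = λ·(23 - 37) - 21 ≡ 24. → (37, 24)

(37, 24)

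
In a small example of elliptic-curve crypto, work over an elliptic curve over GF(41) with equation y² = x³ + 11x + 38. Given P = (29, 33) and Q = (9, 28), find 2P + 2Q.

(8, 33)

First 2P:
Repeated addition: build up to 2P.
2P: tangent at (29, 33): λ = (3·29² + 11)/(2·33) ≡ 33/25. 25⁻¹ ≡ 23 (mod 41) since 25·23 = 575 ≡ 1, so λ ≡ 33·23 ≡ 21.
  x = λ² - 29 - 29 = 441 - 58 ≡ 14; y = λ·(29 - 14) - 33 ≡ 36. → (14, 36)
2P = (14, 36).
Next 2Q:
Repeated addition: build up to 2Q.
2Q: tangent at (9, 28): λ = (3·9² + 11)/(2·28) ≡ 8/15. 15⁻¹ ≡ 11 (mod 41) since 15·11 = 165 ≡ 1, so λ ≡ 8·11 ≡ 6.
  x = λ² - 9 - 9 = 36 - 18 ≡ 18; y = λ·(9 - 18) - 28 ≡ 0. → (18, 0)
2Q = (18, 0).
Finally 2P + 2Q:
(14, 36) + (18, 0). λ = (0 - 36)/(18 - 14) ≡ 5/4 mod 41. 4⁻¹ ≡ 31 (mod 41), so λ ≡ 32.
  x = λ² - 14 - 18 = 1024 - 32 ≡ 8; y = λ·(14 - 8) - 36 ≡ 33. → (8, 33)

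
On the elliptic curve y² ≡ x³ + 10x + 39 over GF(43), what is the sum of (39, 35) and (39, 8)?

The two points share x = 39 and their y-coordinates satisfy 35 + 8 ≡ 0 (mod 43), so they are inverses. Their sum is 𝒪.

O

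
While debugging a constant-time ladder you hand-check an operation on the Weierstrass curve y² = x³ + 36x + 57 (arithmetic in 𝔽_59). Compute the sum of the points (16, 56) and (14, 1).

(16, 56) + (14, 1). λ = (1 - 56)/(14 - 16) ≡ 4/57 mod 59. 57⁻¹ ≡ 29 (mod 59), so λ ≡ 57.
  x = λ² - 16 - 14 = 3249 - 30 ≡ 33; y = λ·(16 - 33) - 56 ≡ 37. → (33, 37)

(33, 37)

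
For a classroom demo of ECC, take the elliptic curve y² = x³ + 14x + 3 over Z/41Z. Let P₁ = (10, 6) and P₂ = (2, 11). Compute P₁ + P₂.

(10, 6) + (2, 11). λ = (11 - 6)/(2 - 10) ≡ 5/33 mod 41. 33⁻¹ ≡ 5 (mod 41), so λ ≡ 25.
  x = λ² - 10 - 2 = 625 - 12 ≡ 39; y = λ·(10 - 39) - 6 ≡ 7. → (39, 7)

(39, 7)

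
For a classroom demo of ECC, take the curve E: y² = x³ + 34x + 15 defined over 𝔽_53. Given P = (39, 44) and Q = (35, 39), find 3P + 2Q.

First 3P:
Repeated addition: build up to 3P.
2P: tangent at (39, 44): λ = (3·39² + 34)/(2·44) ≡ 39/35. 35⁻¹ ≡ 50 (mod 53) since 35·50 = 1750 ≡ 1, so λ ≡ 39·50 ≡ 42.
  x = λ² - 39 - 39 = 1764 - 78 ≡ 43; y = λ·(39 - 43) - 44 ≡ 0. → (43, 0)
3P: (43, 0) + (39, 44). λ = (44 - 0)/(39 - 43) ≡ 44/49 mod 53. 49⁻¹ ≡ 13 (mod 53), so λ ≡ 42.
  x = λ² - 43 - 39 = 1764 - 82 ≡ 39; y = λ·(43 - 39) - 0 ≡ 9. → (39, 9)
3P = (39, 9).
Next 2Q:
Repeated addition: build up to 2Q.
2Q: tangent at (35, 39): λ = (3·35² + 34)/(2·39) ≡ 52/25. 25⁻¹ ≡ 17 (mod 53), so λ ≡ 52·17 ≡ 36.
  x = λ² - 35 - 35 = 1296 - 70 ≡ 7; y = λ·(35 - 7) - 39 ≡ 15. → (7, 15)
2Q = (7, 15).
Finally 3P + 2Q:
(39, 9) + (7, 15). λ = (15 - 9)/(7 - 39) ≡ 6/21 mod 53. 21⁻¹ ≡ 48 (mod 53), so λ ≡ 23.
  x = λ² - 39 - 7 = 529 - 46 ≡ 6; y = λ·(39 - 6) - 9 ≡ 8. → (6, 8)

(6, 8)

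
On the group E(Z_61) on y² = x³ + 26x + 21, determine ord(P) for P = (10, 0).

2P: (10, 0) + (10, 0): same x and y₁ ≡ -y₂, so the sum is the point at infinity.
2P = the point at infinity, so the order is 2.

2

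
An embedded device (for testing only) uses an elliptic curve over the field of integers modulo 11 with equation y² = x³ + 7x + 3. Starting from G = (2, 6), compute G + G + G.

Repeated addition: build up to 3G.
2G: tangent at (2, 6): λ = (3·2² + 7)/(2·6) ≡ 8/1. 1⁻¹ ≡ 1 (mod 11) since 1·1 = 1 ≡ 1, so λ ≡ 8·1 ≡ 8.
  x = λ² - 2 - 2 = 64 - 4 ≡ 5; y = λ·(2 - 5) - 6 ≡ 3. → (5, 3)
3G: (5, 3) + (2, 6). λ = (6 - 3)/(2 - 5) ≡ 3/8 mod 11. 8⁻¹ ≡ 7 (mod 11) since 8·7 = 56 ≡ 1, so λ ≡ 10.
  x = λ² - 5 - 2 = 100 - 7 ≡ 5; y = λ·(5 - 5) - 3 ≡ 8. → (5, 8)

(5, 8)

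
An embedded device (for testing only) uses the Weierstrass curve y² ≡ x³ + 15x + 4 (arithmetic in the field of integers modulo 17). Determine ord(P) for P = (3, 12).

2P: tangent at (3, 12): λ = (3·3² + 15)/(2·12) ≡ 8/7. 7⁻¹ ≡ 5 (mod 17) since 7·5 = 35 ≡ 1, so λ ≡ 8·5 ≡ 6.
  x = λ² - 3 - 3 = 36 - 6 ≡ 13; y = λ·(3 - 13) - 12 ≡ 13. → (13, 13)
3P: (13, 13) + (3, 12). λ = (12 - 13)/(3 - 13) ≡ 16/7 mod 17. 7⁻¹ ≡ 5 (mod 17), so λ ≡ 12.
  x = λ² - 13 - 3 = 144 - 16 ≡ 9; y = λ·(13 - 9) - 13 ≡ 1. → (9, 1)
4P: (9, 1) + (3, 12). λ = (12 - 1)/(3 - 9) ≡ 11/11 mod 17. 11⁻¹ ≡ 14 (mod 17), so λ ≡ 1.
  x = λ² - 9 - 3 = 1 - 12 ≡ 6; y = λ·(9 - 6) - 1 ≡ 2. → (6, 2)
5P: (6, 2) + (3, 12). λ = (12 - 2)/(3 - 6) ≡ 10/14 mod 17. 14⁻¹ ≡ 11 (mod 17), so λ ≡ 8.
  x = λ² - 6 - 3 = 64 - 9 ≡ 4; y = λ·(6 - 4) - 2 ≡ 14. → (4, 14)
6P: (4, 14) + (3, 12). λ = (12 - 14)/(3 - 4) ≡ 15/16 mod 17. 16⁻¹ ≡ 16 (mod 17), so λ ≡ 2.
  x = λ² - 4 - 3 = 4 - 7 ≡ 14; y = λ·(4 - 14) - 14 ≡ 0. → (14, 0)
7P: (14, 0) + (3, 12). λ = (12 - 0)/(3 - 14) ≡ 12/6 mod 17. 6⁻¹ ≡ 3 (mod 17) since 6·3 = 18 ≡ 1, so λ ≡ 2.
  x = λ² - 14 - 3 = 4 - 17 ≡ 4; y = λ·(14 - 4) - 0 ≡ 3. → (4, 3)
8P: (4, 3) + (3, 12). λ = (12 - 3)/(3 - 4) ≡ 9/16 mod 17. 16⁻¹ ≡ 16 (mod 17) since 16·16 = 256 ≡ 1, so λ ≡ 8.
  x = λ² - 4 - 3 = 64 - 7 ≡ 6; y = λ·(4 - 6) - 3 ≡ 15. → (6, 15)
9P: (6, 15) + (3, 12). λ = (12 - 15)/(3 - 6) ≡ 14/14 mod 17. 14⁻¹ ≡ 11 (mod 17), so λ ≡ 1.
  x = λ² - 6 - 3 = 1 - 9 ≡ 9; y = λ·(6 - 9) - 15 ≡ 16. → (9, 16)
10P: (9, 16) + (3, 12). λ = (12 - 16)/(3 - 9) ≡ 13/11 mod 17. 11⁻¹ ≡ 14 (mod 17) since 11·14 = 154 ≡ 1, so λ ≡ 12.
  x = λ² - 9 - 3 = 144 - 12 ≡ 13; y = λ·(9 - 13) - 16 ≡ 4. → (13, 4)
11P: (13, 4) + (3, 12). λ = (12 - 4)/(3 - 13) ≡ 8/7 mod 17. 7⁻¹ ≡ 5 (mod 17) since 7·5 = 35 ≡ 1, so λ ≡ 6.
  x = λ² - 13 - 3 = 36 - 16 ≡ 3; y = λ·(13 - 3) - 4 ≡ 5. → (3, 5)
12P: (3, 5) + (3, 12): same x and y₁ ≡ -y₂, so the sum is ∞.
12P = ∞, so the order is 12.

12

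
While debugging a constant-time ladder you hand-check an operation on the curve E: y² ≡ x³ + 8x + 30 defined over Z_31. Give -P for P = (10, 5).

(10, 26)

-(10, 5) = (10, -5 mod 31) = (10, 26).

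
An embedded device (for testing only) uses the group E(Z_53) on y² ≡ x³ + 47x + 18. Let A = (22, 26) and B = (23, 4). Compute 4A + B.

(15, 32)

First 4A:
Repeated addition: build up to 4A.
2A: tangent at (22, 26): λ = (3·22² + 47)/(2·26) ≡ 15/52. 52⁻¹ ≡ 52 (mod 53) since 52·52 = 2704 ≡ 1, so λ ≡ 15·52 ≡ 38.
  x = λ² - 22 - 22 = 1444 - 44 ≡ 22; y = λ·(22 - 22) - 26 ≡ 27. → (22, 27)
3A: (22, 27) + (22, 26): same x and y₁ ≡ -y₂, so the sum is O.
4A: O + (22, 26) = (22, 26) (identity).
4A = (22, 26).
Finally 4A + B:
(22, 26) + (23, 4). λ = (4 - 26)/(23 - 22) ≡ 31/1 mod 53. 1⁻¹ ≡ 1 (mod 53) since 1·1 = 1 ≡ 1, so λ ≡ 31.
  x = λ² - 22 - 23 = 961 - 45 ≡ 15; y = λ·(22 - 15) - 26 ≡ 32. → (15, 32)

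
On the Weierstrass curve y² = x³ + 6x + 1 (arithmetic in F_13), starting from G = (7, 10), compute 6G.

Repeated addition: build up to 6G.
2G: tangent at (7, 10): λ = (3·7² + 6)/(2·10) ≡ 10/7. 7⁻¹ ≡ 2 (mod 13) since 7·2 = 14 ≡ 1, so λ ≡ 10·2 ≡ 7.
  x = λ² - 7 - 7 = 49 - 14 ≡ 9; y = λ·(7 - 9) - 10 ≡ 2. → (9, 2)
3G: (9, 2) + (7, 10). λ = (10 - 2)/(7 - 9) ≡ 8/11 mod 13. 11⁻¹ ≡ 6 (mod 13) since 11·6 = 66 ≡ 1, so λ ≡ 9.
  x = λ² - 9 - 7 = 81 - 16 ≡ 0; y = λ·(9 - 0) - 2 ≡ 1. → (0, 1)
4G: (0, 1) + (7, 10). λ = (10 - 1)/(7 - 0) ≡ 9/7 mod 13. 7⁻¹ ≡ 2 (mod 13) since 7·2 = 14 ≡ 1, so λ ≡ 5.
  x = λ² - 0 - 7 = 25 - 7 ≡ 5; y = λ·(0 - 5) - 1 ≡ 0. → (5, 0)
5G: (5, 0) + (7, 10). λ = (10 - 0)/(7 - 5) ≡ 10/2 mod 13. 2⁻¹ ≡ 7 (mod 13), so λ ≡ 5.
  x = λ² - 5 - 7 = 25 - 12 ≡ 0; y = λ·(5 - 0) - 0 ≡ 12. → (0, 12)
6G: (0, 12) + (7, 10). λ = (10 - 12)/(7 - 0) ≡ 11/7 mod 13. 7⁻¹ ≡ 2 (mod 13), so λ ≡ 9.
  x = λ² - 0 - 7 = 81 - 7 ≡ 9; y = λ·(0 - 9) - 12 ≡ 11. → (9, 11)

(9, 11)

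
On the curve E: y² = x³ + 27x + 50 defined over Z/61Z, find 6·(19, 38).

(5, 26)

Write G = (19, 38).
Repeated addition: build up to 6G.
2G: tangent at (19, 38): λ = (3·19² + 27)/(2·38) ≡ 12/15. 15⁻¹ ≡ 57 (mod 61), so λ ≡ 12·57 ≡ 13.
  x = λ² - 19 - 19 = 169 - 38 ≡ 9; y = λ·(19 - 9) - 38 ≡ 31. → (9, 31)
3G: (9, 31) + (19, 38). λ = (38 - 31)/(19 - 9) ≡ 7/10 mod 61. 10⁻¹ ≡ 55 (mod 61), so λ ≡ 19.
  x = λ² - 9 - 19 = 361 - 28 ≡ 28; y = λ·(9 - 28) - 31 ≡ 35. → (28, 35)
4G: (28, 35) + (19, 38). λ = (38 - 35)/(19 - 28) ≡ 3/52 mod 61. 52⁻¹ ≡ 27 (mod 61) since 52·27 = 1404 ≡ 1, so λ ≡ 20.
  x = λ² - 28 - 19 = 400 - 47 ≡ 48; y = λ·(28 - 48) - 35 ≡ 53. → (48, 53)
5G: (48, 53) + (19, 38). λ = (38 - 53)/(19 - 48) ≡ 46/32 mod 61. 32⁻¹ ≡ 21 (mod 61), so λ ≡ 51.
  x = λ² - 48 - 19 = 2601 - 67 ≡ 33; y = λ·(48 - 33) - 53 ≡ 41. → (33, 41)
6G: (33, 41) + (19, 38). λ = (38 - 41)/(19 - 33) ≡ 58/47 mod 61. 47⁻¹ ≡ 13 (mod 61), so λ ≡ 22.
  x = λ² - 33 - 19 = 484 - 52 ≡ 5; y = λ·(33 - 5) - 41 ≡ 26. → (5, 26)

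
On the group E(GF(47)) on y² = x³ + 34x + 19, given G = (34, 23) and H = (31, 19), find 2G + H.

(26, 33)

First 2G:
Repeated addition: build up to 2G.
2G: tangent at (34, 23): λ = (3·34² + 34)/(2·23) ≡ 24/46. 46⁻¹ ≡ 46 (mod 47) since 46·46 = 2116 ≡ 1, so λ ≡ 24·46 ≡ 23.
  x = λ² - 34 - 34 = 529 - 68 ≡ 38; y = λ·(34 - 38) - 23 ≡ 26. → (38, 26)
2G = (38, 26).
Finally 2G + H:
(38, 26) + (31, 19). λ = (19 - 26)/(31 - 38) ≡ 40/40 mod 47. 40⁻¹ ≡ 20 (mod 47), so λ ≡ 1.
  x = λ² - 38 - 31 = 1 - 69 ≡ 26; y = λ·(38 - 26) - 26 ≡ 33. → (26, 33)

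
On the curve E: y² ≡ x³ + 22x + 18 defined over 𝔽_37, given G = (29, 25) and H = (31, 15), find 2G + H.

(6, 12)

First 2G:
Repeated addition: build up to 2G.
2G: tangent at (29, 25): λ = (3·29² + 22)/(2·25) ≡ 29/13. 13⁻¹ ≡ 20 (mod 37), so λ ≡ 29·20 ≡ 25.
  x = λ² - 29 - 29 = 625 - 58 ≡ 12; y = λ·(29 - 12) - 25 ≡ 30. → (12, 30)
2G = (12, 30).
Finally 2G + H:
(12, 30) + (31, 15). λ = (15 - 30)/(31 - 12) ≡ 22/19 mod 37. 19⁻¹ ≡ 2 (mod 37) since 19·2 = 38 ≡ 1, so λ ≡ 7.
  x = λ² - 12 - 31 = 49 - 43 ≡ 6; y = λ·(12 - 6) - 30 ≡ 12. → (6, 12)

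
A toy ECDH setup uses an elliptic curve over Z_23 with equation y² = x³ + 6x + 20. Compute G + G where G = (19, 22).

(1, 21)

tangent at (19, 22): λ = (3·19² + 6)/(2·22) ≡ 8/21. 21⁻¹ ≡ 11 (mod 23) since 21·11 = 231 ≡ 1, so λ ≡ 8·11 ≡ 19.
  x = λ² - 19 - 19 = 361 - 38 ≡ 1; y = λ·(19 - 1) - 22 ≡ 21. → (1, 21)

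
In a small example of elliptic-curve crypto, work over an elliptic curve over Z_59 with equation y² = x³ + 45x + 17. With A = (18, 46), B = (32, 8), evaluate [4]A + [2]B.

(50, 2)

First 4A:
Double-and-add on 4 = (100)₂. Start with A = (18, 46) for the leading 1-bit.
double: tangent at (18, 46): λ = (3·18² + 45)/(2·46) ≡ 14/33. 33⁻¹ ≡ 34 (mod 59), so λ ≡ 14·34 ≡ 4.
  x = λ² - 18 - 18 = 16 - 36 ≡ 39; y = λ·(18 - 39) - 46 ≡ 47. → (39, 47)
double: tangent at (39, 47): λ = (3·39² + 45)/(2·47) ≡ 6/35. 35⁻¹ ≡ 27 (mod 59), so λ ≡ 6·27 ≡ 44.
  x = λ² - 39 - 39 = 1936 - 78 ≡ 29; y = λ·(39 - 29) - 47 ≡ 39. → (29, 39)
4A = (29, 39).
Next 2B:
Repeated addition: build up to 2B.
2B: tangent at (32, 8): λ = (3·32² + 45)/(2·8) ≡ 49/16. 16⁻¹ ≡ 48 (mod 59), so λ ≡ 49·48 ≡ 51.
  x = λ² - 32 - 32 = 2601 - 64 ≡ 0; y = λ·(32 - 0) - 8 ≡ 31. → (0, 31)
2B = (0, 31).
Finally 4A + 2B:
(29, 39) + (0, 31). λ = (31 - 39)/(0 - 29) ≡ 51/30 mod 59. 30⁻¹ ≡ 2 (mod 59), so λ ≡ 43.
  x = λ² - 29 - 0 = 1849 - 29 ≡ 50; y = λ·(29 - 50) - 39 ≡ 2. → (50, 2)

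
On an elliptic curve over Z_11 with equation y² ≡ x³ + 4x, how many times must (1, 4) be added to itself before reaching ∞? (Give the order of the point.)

3

2P: tangent at (1, 4): λ = (3·1² + 4)/(2·4) ≡ 7/8. 8⁻¹ ≡ 7 (mod 11), so λ ≡ 7·7 ≡ 5.
  x = λ² - 1 - 1 = 25 - 2 ≡ 1; y = λ·(1 - 1) - 4 ≡ 7. → (1, 7)
3P: (1, 7) + (1, 4): same x and y₁ ≡ -y₂, so the sum is ∞.
3P = ∞, so the order is 3.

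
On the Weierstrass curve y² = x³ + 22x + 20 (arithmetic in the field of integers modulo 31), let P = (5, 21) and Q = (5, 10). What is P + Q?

The two points share x = 5 and their y-coordinates satisfy 21 + 10 ≡ 0 (mod 31), so they are inverses. Their sum is the point at infinity.

O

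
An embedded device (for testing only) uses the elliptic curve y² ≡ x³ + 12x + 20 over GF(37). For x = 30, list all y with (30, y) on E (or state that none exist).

0

x³ + 12x + 20 = 27380 ≡ 0 (mod 37).
Only y = 0 satisfies y² ≡ 0.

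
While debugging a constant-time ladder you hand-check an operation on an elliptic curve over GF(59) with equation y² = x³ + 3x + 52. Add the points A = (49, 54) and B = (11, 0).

(2, 19)

(49, 54) + (11, 0). λ = (0 - 54)/(11 - 49) ≡ 5/21 mod 59. 21⁻¹ ≡ 45 (mod 59) since 21·45 = 945 ≡ 1, so λ ≡ 48.
  x = λ² - 49 - 11 = 2304 - 60 ≡ 2; y = λ·(49 - 2) - 54 ≡ 19. → (2, 19)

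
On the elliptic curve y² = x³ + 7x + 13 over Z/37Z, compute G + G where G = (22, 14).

(19, 30)

tangent at (22, 14): λ = (3·22² + 7)/(2·14) ≡ 16/28. 28⁻¹ ≡ 4 (mod 37), so λ ≡ 16·4 ≡ 27.
  x = λ² - 22 - 22 = 729 - 44 ≡ 19; y = λ·(22 - 19) - 14 ≡ 30. → (19, 30)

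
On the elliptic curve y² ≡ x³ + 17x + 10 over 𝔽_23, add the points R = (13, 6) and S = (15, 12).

(4, 21)

(13, 6) + (15, 12). λ = (12 - 6)/(15 - 13) ≡ 6/2 mod 23. 2⁻¹ ≡ 12 (mod 23), so λ ≡ 3.
  x = λ² - 13 - 15 = 9 - 28 ≡ 4; y = λ·(13 - 4) - 6 ≡ 21. → (4, 21)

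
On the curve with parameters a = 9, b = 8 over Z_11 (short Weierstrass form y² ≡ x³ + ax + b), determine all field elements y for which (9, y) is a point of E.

x³ + 9x + 8 = 818 ≡ 4 (mod 11).
Square roots of 4 mod 11: 2 and 9 (since 2² = 4 ≡ 4).

2, 9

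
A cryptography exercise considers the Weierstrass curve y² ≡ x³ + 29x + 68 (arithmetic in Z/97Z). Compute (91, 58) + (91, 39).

O

The two points share x = 91 and their y-coordinates satisfy 58 + 39 ≡ 0 (mod 97), so they are inverses. Their sum is the point at infinity.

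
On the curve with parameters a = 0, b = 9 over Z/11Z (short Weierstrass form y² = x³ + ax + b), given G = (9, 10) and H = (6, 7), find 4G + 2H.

First 4G:
Double-and-add on 4 = (100)₂. Start with G = (9, 10) for the leading 1-bit.
double: tangent at (9, 10): λ = (3·9² + 0)/(2·10) ≡ 1/9. 9⁻¹ ≡ 5 (mod 11), so λ ≡ 1·5 ≡ 5.
  x = λ² - 9 - 9 = 25 - 18 ≡ 7; y = λ·(9 - 7) - 10 ≡ 0. → (7, 0)
double: (7, 0) + (7, 0): same x and y₁ ≡ -y₂, so the sum is ∞.
4G = ∞.
Next 2H:
Repeated addition: build up to 2H.
2H: tangent at (6, 7): λ = (3·6² + 0)/(2·7) ≡ 9/3. 3⁻¹ ≡ 4 (mod 11) since 3·4 = 12 ≡ 1, so λ ≡ 9·4 ≡ 3.
  x = λ² - 6 - 6 = 9 - 12 ≡ 8; y = λ·(6 - 8) - 7 ≡ 9. → (8, 9)
2H = (8, 9).
Finally 4G + 2H:
∞ + (8, 9) = (8, 9) (identity).

(8, 9)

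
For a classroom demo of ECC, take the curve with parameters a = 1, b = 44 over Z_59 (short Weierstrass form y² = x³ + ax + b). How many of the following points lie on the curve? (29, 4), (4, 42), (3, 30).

2

(29, 4): 4² ≡ 16, rhs ≡ 36 → off.
(4, 42): 42² ≡ 53, rhs ≡ 53 → on.
(3, 30): 30² ≡ 15, rhs ≡ 15 → on.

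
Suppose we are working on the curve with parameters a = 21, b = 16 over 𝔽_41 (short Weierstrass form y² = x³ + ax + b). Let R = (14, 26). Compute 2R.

tangent at (14, 26): λ = (3·14² + 21)/(2·26) ≡ 35/11. 11⁻¹ ≡ 15 (mod 41), so λ ≡ 35·15 ≡ 33.
  x = λ² - 14 - 14 = 1089 - 28 ≡ 36; y = λ·(14 - 36) - 26 ≡ 27. → (36, 27)

(36, 27)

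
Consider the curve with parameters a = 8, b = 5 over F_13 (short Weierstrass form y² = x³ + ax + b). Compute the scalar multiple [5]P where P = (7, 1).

(7, 1)

Repeated addition: build up to 5P.
2P: tangent at (7, 1): λ = (3·7² + 8)/(2·1) ≡ 12/2. 2⁻¹ ≡ 7 (mod 13), so λ ≡ 12·7 ≡ 6.
  x = λ² - 7 - 7 = 36 - 14 ≡ 9; y = λ·(7 - 9) - 1 ≡ 0. → (9, 0)
3P: (9, 0) + (7, 1). λ = (1 - 0)/(7 - 9) ≡ 1/11 mod 13. 11⁻¹ ≡ 6 (mod 13), so λ ≡ 6.
  x = λ² - 9 - 7 = 36 - 16 ≡ 7; y = λ·(9 - 7) - 0 ≡ 12. → (7, 12)
4P: (7, 12) + (7, 1): same x and y₁ ≡ -y₂, so the sum is ∞.
5P: ∞ + (7, 1) = (7, 1) (identity).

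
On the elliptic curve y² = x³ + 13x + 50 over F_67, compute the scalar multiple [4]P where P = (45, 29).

(45, 29)

Repeated addition: build up to 4P.
2P: tangent at (45, 29): λ = (3·45² + 13)/(2·29) ≡ 58/58. 58⁻¹ ≡ 52 (mod 67) since 58·52 = 3016 ≡ 1, so λ ≡ 58·52 ≡ 1.
  x = λ² - 45 - 45 = 1 - 90 ≡ 45; y = λ·(45 - 45) - 29 ≡ 38. → (45, 38)
3P: (45, 38) + (45, 29): same x and y₁ ≡ -y₂, so the sum is the point at infinity.
4P: the point at infinity + (45, 29) = (45, 29) (identity).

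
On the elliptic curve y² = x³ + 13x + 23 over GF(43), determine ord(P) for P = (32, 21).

2P: tangent at (32, 21): λ = (3·32² + 13)/(2·21) ≡ 32/42. 42⁻¹ ≡ 42 (mod 43), so λ ≡ 32·42 ≡ 11.
  x = λ² - 32 - 32 = 121 - 64 ≡ 14; y = λ·(32 - 14) - 21 ≡ 5. → (14, 5)
3P: (14, 5) + (32, 21). λ = (21 - 5)/(32 - 14) ≡ 16/18 mod 43. 18⁻¹ ≡ 12 (mod 43), so λ ≡ 20.
  x = λ² - 14 - 32 = 400 - 46 ≡ 10; y = λ·(14 - 10) - 5 ≡ 32. → (10, 32)
4P: (10, 32) + (32, 21). λ = (21 - 32)/(32 - 10) ≡ 32/22 mod 43. 22⁻¹ ≡ 2 (mod 43), so λ ≡ 21.
  x = λ² - 10 - 32 = 441 - 42 ≡ 12; y = λ·(10 - 12) - 32 ≡ 12. → (12, 12)
5P: (12, 12) + (32, 21). λ = (21 - 12)/(32 - 12) ≡ 9/20 mod 43. 20⁻¹ ≡ 28 (mod 43) since 20·28 = 560 ≡ 1, so λ ≡ 37.
  x = λ² - 12 - 32 = 1369 - 44 ≡ 35; y = λ·(12 - 35) - 12 ≡ 40. → (35, 40)
6P: (35, 40) + (32, 21). λ = (21 - 40)/(32 - 35) ≡ 24/40 mod 43. 40⁻¹ ≡ 14 (mod 43), so λ ≡ 35.
  x = λ² - 35 - 32 = 1225 - 67 ≡ 40; y = λ·(35 - 40) - 40 ≡ 0. → (40, 0)
7P: (40, 0) + (32, 21). λ = (21 - 0)/(32 - 40) ≡ 21/35 mod 43. 35⁻¹ ≡ 16 (mod 43) since 35·16 = 560 ≡ 1, so λ ≡ 35.
  x = λ² - 40 - 32 = 1225 - 72 ≡ 35; y = λ·(40 - 35) - 0 ≡ 3. → (35, 3)
8P: (35, 3) + (32, 21). λ = (21 - 3)/(32 - 35) ≡ 18/40 mod 43. 40⁻¹ ≡ 14 (mod 43), so λ ≡ 37.
  x = λ² - 35 - 32 = 1369 - 67 ≡ 12; y = λ·(35 - 12) - 3 ≡ 31. → (12, 31)
9P: (12, 31) + (32, 21). λ = (21 - 31)/(32 - 12) ≡ 33/20 mod 43. 20⁻¹ ≡ 28 (mod 43), so λ ≡ 21.
  x = λ² - 12 - 32 = 441 - 44 ≡ 10; y = λ·(12 - 10) - 31 ≡ 11. → (10, 11)
10P: (10, 11) + (32, 21). λ = (21 - 11)/(32 - 10) ≡ 10/22 mod 43. 22⁻¹ ≡ 2 (mod 43), so λ ≡ 20.
  x = λ² - 10 - 32 = 400 - 42 ≡ 14; y = λ·(10 - 14) - 11 ≡ 38. → (14, 38)
11P: (14, 38) + (32, 21). λ = (21 - 38)/(32 - 14) ≡ 26/18 mod 43. 18⁻¹ ≡ 12 (mod 43), so λ ≡ 11.
  x = λ² - 14 - 32 = 121 - 46 ≡ 32; y = λ·(14 - 32) - 38 ≡ 22. → (32, 22)
12P: (32, 22) + (32, 21): same x and y₁ ≡ -y₂, so the sum is 𝒪.
12P = 𝒪, so the order is 12.

12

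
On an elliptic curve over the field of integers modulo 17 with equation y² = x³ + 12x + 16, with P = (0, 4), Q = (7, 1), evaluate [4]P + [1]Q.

First 4P:
Double-and-add on 4 = (100)₂. Start with P = (0, 4) for the leading 1-bit.
double: tangent at (0, 4): λ = (3·0² + 12)/(2·4) ≡ 12/8. 8⁻¹ ≡ 15 (mod 17) since 8·15 = 120 ≡ 1, so λ ≡ 12·15 ≡ 10.
  x = λ² - 0 - 0 = 100 - 0 ≡ 15; y = λ·(0 - 15) - 4 ≡ 16. → (15, 16)
double: tangent at (15, 16): λ = (3·15² + 12)/(2·16) ≡ 7/15. 15⁻¹ ≡ 8 (mod 17), so λ ≡ 7·8 ≡ 5.
  x = λ² - 15 - 15 = 25 - 30 ≡ 12; y = λ·(15 - 12) - 16 ≡ 16. → (12, 16)
4P = (12, 16).
Finally 4P + Q:
(12, 16) + (7, 1). λ = (1 - 16)/(7 - 12) ≡ 2/12 mod 17. 12⁻¹ ≡ 10 (mod 17) since 12·10 = 120 ≡ 1, so λ ≡ 3.
  x = λ² - 12 - 7 = 9 - 19 ≡ 7; y = λ·(12 - 7) - 16 ≡ 16. → (7, 16)

(7, 16)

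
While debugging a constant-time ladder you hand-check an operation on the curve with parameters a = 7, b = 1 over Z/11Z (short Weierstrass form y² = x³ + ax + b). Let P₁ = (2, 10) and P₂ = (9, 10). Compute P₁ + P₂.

(0, 1)

(2, 10) + (9, 10). λ = (10 - 10)/(9 - 2) ≡ 0/7 mod 11. 7⁻¹ ≡ 8 (mod 11), so λ ≡ 0.
  x = λ² - 2 - 9 = 0 - 11 ≡ 0; y = λ·(2 - 0) - 10 ≡ 1. → (0, 1)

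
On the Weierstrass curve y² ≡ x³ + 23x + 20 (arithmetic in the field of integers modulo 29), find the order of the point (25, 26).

5

2P: tangent at (25, 26): λ = (3·25² + 23)/(2·26) ≡ 13/23. 23⁻¹ ≡ 24 (mod 29) since 23·24 = 552 ≡ 1, so λ ≡ 13·24 ≡ 22.
  x = λ² - 25 - 25 = 484 - 50 ≡ 28; y = λ·(25 - 28) - 26 ≡ 24. → (28, 24)
3P: (28, 24) + (25, 26). λ = (26 - 24)/(25 - 28) ≡ 2/26 mod 29. 26⁻¹ ≡ 19 (mod 29), so λ ≡ 9.
  x = λ² - 28 - 25 = 81 - 53 ≡ 28; y = λ·(28 - 28) - 24 ≡ 5. → (28, 5)
4P: (28, 5) + (25, 26). λ = (26 - 5)/(25 - 28) ≡ 21/26 mod 29. 26⁻¹ ≡ 19 (mod 29), so λ ≡ 22.
  x = λ² - 28 - 25 = 484 - 53 ≡ 25; y = λ·(28 - 25) - 5 ≡ 3. → (25, 3)
5P: (25, 3) + (25, 26): same x and y₁ ≡ -y₂, so the sum is O.
5P = O, so the order is 5.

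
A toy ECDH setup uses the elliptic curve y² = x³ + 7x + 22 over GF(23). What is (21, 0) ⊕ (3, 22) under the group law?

(21, 0) + (3, 22). λ = (22 - 0)/(3 - 21) ≡ 22/5 mod 23. 5⁻¹ ≡ 14 (mod 23), so λ ≡ 9.
  x = λ² - 21 - 3 = 81 - 24 ≡ 11; y = λ·(21 - 11) - 0 ≡ 21. → (11, 21)

(11, 21)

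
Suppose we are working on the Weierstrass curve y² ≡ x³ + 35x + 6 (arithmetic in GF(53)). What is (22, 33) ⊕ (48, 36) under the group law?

(19, 2)

(22, 33) + (48, 36). λ = (36 - 33)/(48 - 22) ≡ 3/26 mod 53. 26⁻¹ ≡ 51 (mod 53) since 26·51 = 1326 ≡ 1, so λ ≡ 47.
  x = λ² - 22 - 48 = 2209 - 70 ≡ 19; y = λ·(22 - 19) - 33 ≡ 2. → (19, 2)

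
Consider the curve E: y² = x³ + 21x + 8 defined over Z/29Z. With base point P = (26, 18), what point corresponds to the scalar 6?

Double-and-add on 6 = (110)₂. Start with P = (26, 18) for the leading 1-bit.
double: tangent at (26, 18): λ = (3·26² + 21)/(2·18) ≡ 19/7. 7⁻¹ ≡ 25 (mod 29) since 7·25 = 175 ≡ 1, so λ ≡ 19·25 ≡ 11.
  x = λ² - 26 - 26 = 121 - 52 ≡ 11; y = λ·(26 - 11) - 18 ≡ 2. → (11, 2)
add P: (11, 2) + (26, 18). λ = (18 - 2)/(26 - 11) ≡ 16/15 mod 29. 15⁻¹ ≡ 2 (mod 29) since 15·2 = 30 ≡ 1, so λ ≡ 3.
  x = λ² - 11 - 26 = 9 - 37 ≡ 1; y = λ·(11 - 1) - 2 ≡ 28. → (1, 28)
double: tangent at (1, 28): λ = (3·1² + 21)/(2·28) ≡ 24/27. 27⁻¹ ≡ 14 (mod 29) since 27·14 = 378 ≡ 1, so λ ≡ 24·14 ≡ 17.
  x = λ² - 1 - 1 = 289 - 2 ≡ 26; y = λ·(1 - 26) - 28 ≡ 11. → (26, 11)

(26, 11)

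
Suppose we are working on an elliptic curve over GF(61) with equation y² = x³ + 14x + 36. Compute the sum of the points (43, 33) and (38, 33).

(43, 33) + (38, 33). λ = (33 - 33)/(38 - 43) ≡ 0/56 mod 61. 56⁻¹ ≡ 12 (mod 61) since 56·12 = 672 ≡ 1, so λ ≡ 0.
  x = λ² - 43 - 38 = 0 - 81 ≡ 41; y = λ·(43 - 41) - 33 ≡ 28. → (41, 28)

(41, 28)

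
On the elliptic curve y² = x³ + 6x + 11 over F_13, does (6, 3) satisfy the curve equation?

no

y² = 3² ≡ 9; x³ + 6x + 11 = 263 ≡ 3 (mod 13). 9 ≠ 3.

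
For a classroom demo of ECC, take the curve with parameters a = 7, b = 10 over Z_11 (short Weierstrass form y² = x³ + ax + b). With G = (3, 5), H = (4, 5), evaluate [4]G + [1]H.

(3, 6)

First 4G:
Double-and-add on 4 = (100)₂. Start with G = (3, 5) for the leading 1-bit.
double: tangent at (3, 5): λ = (3·3² + 7)/(2·5) ≡ 1/10. 10⁻¹ ≡ 10 (mod 11) since 10·10 = 100 ≡ 1, so λ ≡ 1·10 ≡ 10.
  x = λ² - 3 - 3 = 100 - 6 ≡ 6; y = λ·(3 - 6) - 5 ≡ 9. → (6, 9)
double: tangent at (6, 9): λ = (3·6² + 7)/(2·9) ≡ 5/7. 7⁻¹ ≡ 8 (mod 11) since 7·8 = 56 ≡ 1, so λ ≡ 5·8 ≡ 7.
  x = λ² - 6 - 6 = 49 - 12 ≡ 4; y = λ·(6 - 4) - 9 ≡ 5. → (4, 5)
4G = (4, 5).
Finally 4G + H:
tangent at (4, 5): λ = (3·4² + 7)/(2·5) ≡ 0/10. 10⁻¹ ≡ 10 (mod 11), so λ ≡ 0·10 ≡ 0.
  x = λ² - 4 - 4 = 0 - 8 ≡ 3; y = λ·(4 - 3) - 5 ≡ 6. → (3, 6)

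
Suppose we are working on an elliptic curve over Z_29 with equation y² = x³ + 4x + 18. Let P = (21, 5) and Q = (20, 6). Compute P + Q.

(21, 5) + (20, 6). λ = (6 - 5)/(20 - 21) ≡ 1/28 mod 29. 28⁻¹ ≡ 28 (mod 29), so λ ≡ 28.
  x = λ² - 21 - 20 = 784 - 41 ≡ 18; y = λ·(21 - 18) - 5 ≡ 21. → (18, 21)

(18, 21)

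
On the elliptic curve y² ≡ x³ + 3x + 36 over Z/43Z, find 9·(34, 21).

Write P = (34, 21).
Repeated addition: build up to 9P.
2P: tangent at (34, 21): λ = (3·34² + 3)/(2·21) ≡ 31/42. 42⁻¹ ≡ 42 (mod 43), so λ ≡ 31·42 ≡ 12.
  x = λ² - 34 - 34 = 144 - 68 ≡ 33; y = λ·(34 - 33) - 21 ≡ 34. → (33, 34)
3P: (33, 34) + (34, 21). λ = (21 - 34)/(34 - 33) ≡ 30/1 mod 43. 1⁻¹ ≡ 1 (mod 43), so λ ≡ 30.
  x = λ² - 33 - 34 = 900 - 67 ≡ 16; y = λ·(33 - 16) - 34 ≡ 3. → (16, 3)
4P: (16, 3) + (34, 21). λ = (21 - 3)/(34 - 16) ≡ 18/18 mod 43. 18⁻¹ ≡ 12 (mod 43), so λ ≡ 1.
  x = λ² - 16 - 34 = 1 - 50 ≡ 37; y = λ·(16 - 37) - 3 ≡ 19. → (37, 19)
5P: (37, 19) + (34, 21). λ = (21 - 19)/(34 - 37) ≡ 2/40 mod 43. 40⁻¹ ≡ 14 (mod 43), so λ ≡ 28.
  x = λ² - 37 - 34 = 784 - 71 ≡ 25; y = λ·(37 - 25) - 19 ≡ 16. → (25, 16)
6P: (25, 16) + (34, 21). λ = (21 - 16)/(34 - 25) ≡ 5/9 mod 43. 9⁻¹ ≡ 24 (mod 43) since 9·24 = 216 ≡ 1, so λ ≡ 34.
  x = λ² - 25 - 34 = 1156 - 59 ≡ 22; y = λ·(25 - 22) - 16 ≡ 0. → (22, 0)
7P: (22, 0) + (34, 21). λ = (21 - 0)/(34 - 22) ≡ 21/12 mod 43. 12⁻¹ ≡ 18 (mod 43) since 12·18 = 216 ≡ 1, so λ ≡ 34.
  x = λ² - 22 - 34 = 1156 - 56 ≡ 25; y = λ·(22 - 25) - 0 ≡ 27. → (25, 27)
8P: (25, 27) + (34, 21). λ = (21 - 27)/(34 - 25) ≡ 37/9 mod 43. 9⁻¹ ≡ 24 (mod 43) since 9·24 = 216 ≡ 1, so λ ≡ 28.
  x = λ² - 25 - 34 = 784 - 59 ≡ 37; y = λ·(25 - 37) - 27 ≡ 24. → (37, 24)
9P: (37, 24) + (34, 21). λ = (21 - 24)/(34 - 37) ≡ 40/40 mod 43. 40⁻¹ ≡ 14 (mod 43), so λ ≡ 1.
  x = λ² - 37 - 34 = 1 - 71 ≡ 16; y = λ·(37 - 16) - 24 ≡ 40. → (16, 40)

(16, 40)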